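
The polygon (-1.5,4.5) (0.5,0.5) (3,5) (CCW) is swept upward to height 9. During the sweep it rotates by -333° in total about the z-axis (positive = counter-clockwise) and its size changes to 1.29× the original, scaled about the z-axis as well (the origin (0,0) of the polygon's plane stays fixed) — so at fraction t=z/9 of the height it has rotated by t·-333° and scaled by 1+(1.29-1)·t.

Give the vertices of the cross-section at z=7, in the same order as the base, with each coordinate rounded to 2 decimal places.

Cross-section at z=7: (-5.06,-2.86) (-0.72,0.48) (-6.72,2.44)

t = z/height = 7/9 = 0.777778
s = 1 + (scale-1)·z/height = 1 + (1.29-1)·7/9 = 1.225556
θ = twist·z/height = -333°·7/9 = -259.0000° = -4.520403 rad
cos θ = -0.190809, sin θ = 0.981627 (intermediates below are computed at full precision and shown rounded to 5 d.p.)
v1: (-1.5,4.5) → rotate → (-4.13111,-2.33108) → ×s → (-5.06290,-2.85687) → (-5.06,-2.86)
v2: (0.5,0.5) → rotate → (-0.58622,0.39541) → ×s → (-0.71844,0.48460) → (-0.72,0.48)
v3: (3,5) → rotate → (-5.48056,1.99084) → ×s → (-6.71673,2.43988) → (-6.72,2.44)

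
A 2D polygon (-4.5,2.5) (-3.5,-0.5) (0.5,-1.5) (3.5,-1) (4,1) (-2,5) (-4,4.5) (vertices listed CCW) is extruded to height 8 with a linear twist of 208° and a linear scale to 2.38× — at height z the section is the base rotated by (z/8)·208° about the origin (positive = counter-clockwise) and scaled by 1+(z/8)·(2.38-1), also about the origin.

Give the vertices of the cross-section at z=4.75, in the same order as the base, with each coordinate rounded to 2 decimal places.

Cross-section at z=4.75: (0.73,-9.34) (4.27,-4.81) (1.77,2.26) (-2.00,6.31) (-5.53,5.06) (-5.58,-8.06) (-2.81,-10.59)

t = z/height = 4.75/8 = 0.59375
s = 1 + (scale-1)·z/height = 1 + (2.38-1)·4.75/8 = 1.819375
θ = twist·z/height = 208°·4.75/8 = 123.5000° = 2.155482 rad
cos θ = -0.551937, sin θ = 0.833886 (intermediates below are computed at full precision and shown rounded to 5 d.p.)
v1: (-4.5,2.5) → rotate → (0.39900,-5.13233) → ×s → (0.72593,-9.33763) → (0.73,-9.34)
v2: (-3.5,-0.5) → rotate → (2.34872,-2.64263) → ×s → (4.27321,-4.80794) → (4.27,-4.81)
v3: (0.5,-1.5) → rotate → (0.97486,1.24485) → ×s → (1.77364,2.26485) → (1.77,2.26)
v4: (3.5,-1) → rotate → (-1.09789,3.47054) → ×s → (-1.99748,6.31421) → (-2.00,6.31)
v5: (4,1) → rotate → (-3.04163,2.78361) → ×s → (-5.53387,5.06442) → (-5.53,5.06)
v6: (-2,5) → rotate → (-3.06556,-4.42746) → ×s → (-5.57739,-8.05520) → (-5.58,-8.06)
v7: (-4,4.5) → rotate → (-1.54474,-5.81926) → ×s → (-2.81046,-10.58742) → (-2.81,-10.59)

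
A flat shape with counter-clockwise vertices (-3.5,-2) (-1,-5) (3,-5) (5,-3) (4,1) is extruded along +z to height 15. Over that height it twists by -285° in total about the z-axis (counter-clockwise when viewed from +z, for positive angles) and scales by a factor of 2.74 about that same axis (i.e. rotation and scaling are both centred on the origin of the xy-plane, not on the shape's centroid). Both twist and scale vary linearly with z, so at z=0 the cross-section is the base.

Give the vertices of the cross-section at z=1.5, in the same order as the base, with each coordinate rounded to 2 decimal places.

t = z/height = 1.5/15 = 0.1
s = 1 + (scale-1)·z/height = 1 + (2.74-1)·1.5/15 = 1.174000
θ = twist·z/height = -285°·1.5/15 = -28.5000° = -0.497419 rad
cos θ = 0.878817, sin θ = -0.477159 (intermediates below are computed at full precision and shown rounded to 5 d.p.)
v1: (-3.5,-2) → rotate → (-4.03018,-0.08758) → ×s → (-4.73143,-0.10282) → (-4.73,-0.10)
v2: (-1,-5) → rotate → (-3.26461,-3.91693) → ×s → (-3.83265,-4.59847) → (-3.83,-4.60)
v3: (3,-5) → rotate → (0.25066,-5.82556) → ×s → (0.29427,-6.83921) → (0.29,-6.84)
v4: (5,-3) → rotate → (2.96261,-5.02225) → ×s → (3.47810,-5.89612) → (3.48,-5.90)
v5: (4,1) → rotate → (3.99243,-1.02982) → ×s → (4.68711,-1.20901) → (4.69,-1.21)

Cross-section at z=1.5: (-4.73,-0.10) (-3.83,-4.60) (0.29,-6.84) (3.48,-5.90) (4.69,-1.21)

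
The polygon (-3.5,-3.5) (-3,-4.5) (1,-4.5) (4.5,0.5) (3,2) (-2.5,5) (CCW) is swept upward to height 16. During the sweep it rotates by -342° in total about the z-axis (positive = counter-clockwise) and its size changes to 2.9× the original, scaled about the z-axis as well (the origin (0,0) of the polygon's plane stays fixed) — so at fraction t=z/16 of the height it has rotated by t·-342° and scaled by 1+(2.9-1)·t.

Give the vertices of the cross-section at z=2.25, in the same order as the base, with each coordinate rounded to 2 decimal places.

t = z/height = 2.25/16 = 0.140625
s = 1 + (scale-1)·z/height = 1 + (2.9-1)·2.25/16 = 1.267188
θ = twist·z/height = -342°·2.25/16 = -48.0938° = -0.839394 rad
cos θ = 0.667914, sin θ = -0.744239 (intermediates below are computed at full precision and shown rounded to 5 d.p.)
v1: (-3.5,-3.5) → rotate → (-4.94253,0.26714) → ×s → (-6.26312,0.33851) → (-6.26,0.34)
v2: (-3,-4.5) → rotate → (-5.35282,-0.77290) → ×s → (-6.78302,-0.97940) → (-6.78,-0.98)
v3: (1,-4.5) → rotate → (-2.68116,-3.74985) → ×s → (-3.39753,-4.75176) → (-3.40,-4.75)
v4: (4.5,0.5) → rotate → (3.37773,-3.01512) → ×s → (4.28022,-3.82072) → (4.28,-3.82)
v5: (3,2) → rotate → (3.49222,-0.89689) → ×s → (4.42530,-1.13653) → (4.43,-1.14)
v6: (-2.5,5) → rotate → (2.05141,5.20017) → ×s → (2.59952,6.58958) → (2.60,6.59)

Cross-section at z=2.25: (-6.26,0.34) (-6.78,-0.98) (-3.40,-4.75) (4.28,-3.82) (4.43,-1.14) (2.60,6.59)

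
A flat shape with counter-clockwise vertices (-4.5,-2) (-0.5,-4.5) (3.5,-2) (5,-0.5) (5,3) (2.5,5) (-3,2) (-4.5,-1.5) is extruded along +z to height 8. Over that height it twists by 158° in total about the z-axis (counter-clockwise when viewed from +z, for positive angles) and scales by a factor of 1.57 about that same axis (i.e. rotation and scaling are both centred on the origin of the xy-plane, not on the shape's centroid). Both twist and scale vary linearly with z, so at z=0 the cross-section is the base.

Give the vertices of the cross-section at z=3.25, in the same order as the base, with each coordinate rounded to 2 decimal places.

t = z/height = 3.25/8 = 0.40625
s = 1 + (scale-1)·z/height = 1 + (1.57-1)·3.25/8 = 1.231563
θ = twist·z/height = 158°·3.25/8 = 64.1875° = 1.120283 rad
cos θ = 0.435428, sin θ = 0.900224 (intermediates below are computed at full precision and shown rounded to 5 d.p.)
v1: (-4.5,-2) → rotate → (-0.15898,-4.92186) → ×s → (-0.19579,-6.06158) → (-0.20,-6.06)
v2: (-0.5,-4.5) → rotate → (3.83329,-2.40954) → ×s → (4.72094,-2.96749) → (4.72,-2.97)
v3: (3.5,-2) → rotate → (3.32444,2.27993) → ×s → (4.09426,2.80787) → (4.09,2.81)
v4: (5,-0.5) → rotate → (2.62725,4.28341) → ×s → (3.23562,5.27528) → (3.24,5.28)
v5: (5,3) → rotate → (-0.52353,5.80740) → ×s → (-0.64476,7.15218) → (-0.64,7.15)
v6: (2.5,5) → rotate → (-3.41255,4.42770) → ×s → (-4.20277,5.45299) → (-4.20,5.45)
v7: (-3,2) → rotate → (-3.10673,-1.82982) → ×s → (-3.82613,-2.25353) → (-3.83,-2.25)
v8: (-4.5,-1.5) → rotate → (-0.60909,-4.70415) → ×s → (-0.75013,-5.79345) → (-0.75,-5.79)

Cross-section at z=3.25: (-0.20,-6.06) (4.72,-2.97) (4.09,2.81) (3.24,5.28) (-0.64,7.15) (-4.20,5.45) (-3.83,-2.25) (-0.75,-5.79)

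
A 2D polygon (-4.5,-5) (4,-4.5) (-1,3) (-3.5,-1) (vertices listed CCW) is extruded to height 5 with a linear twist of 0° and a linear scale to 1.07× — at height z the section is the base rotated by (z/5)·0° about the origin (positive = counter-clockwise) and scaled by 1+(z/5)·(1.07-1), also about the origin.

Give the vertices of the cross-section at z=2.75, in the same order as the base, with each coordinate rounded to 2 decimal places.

Cross-section at z=2.75: (-4.67,-5.19) (4.15,-4.67) (-1.04,3.12) (-3.63,-1.04)

t = z/height = 2.75/5 = 0.55
s = 1 + (scale-1)·z/height = 1 + (1.07-1)·2.75/5 = 1.038500
θ = twist·z/height = 0°·2.75/5 = 0.0000° = 0.000000 rad
cos θ = 1.000000, sin θ = 0.000000 (intermediates below are computed at full precision and shown rounded to 5 d.p.)
v1: (-4.5,-5) → rotate → (-4.50000,-5.00000) → ×s → (-4.67325,-5.19250) → (-4.67,-5.19)
v2: (4,-4.5) → rotate → (4.00000,-4.50000) → ×s → (4.15400,-4.67325) → (4.15,-4.67)
v3: (-1,3) → rotate → (-1.00000,3.00000) → ×s → (-1.03850,3.11550) → (-1.04,3.12)
v4: (-3.5,-1) → rotate → (-3.50000,-1.00000) → ×s → (-3.63475,-1.03850) → (-3.63,-1.04)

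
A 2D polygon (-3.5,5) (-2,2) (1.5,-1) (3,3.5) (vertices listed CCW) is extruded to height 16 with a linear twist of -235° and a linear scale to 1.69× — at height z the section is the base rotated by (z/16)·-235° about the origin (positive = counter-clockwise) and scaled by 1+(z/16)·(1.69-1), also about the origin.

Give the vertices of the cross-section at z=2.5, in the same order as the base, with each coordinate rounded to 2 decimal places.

t = z/height = 2.5/16 = 0.15625
s = 1 + (scale-1)·z/height = 1 + (1.69-1)·2.5/16 = 1.107813
θ = twist·z/height = -235°·2.5/16 = -36.7188° = -0.640863 rad
cos θ = 0.801580, sin θ = -0.597887 (intermediates below are computed at full precision and shown rounded to 5 d.p.)
v1: (-3.5,5) → rotate → (0.18391,6.10051) → ×s → (0.20373,6.75822) → (0.20,6.76)
v2: (-2,2) → rotate → (-0.40739,2.79894) → ×s → (-0.45131,3.10070) → (-0.45,3.10)
v3: (1.5,-1) → rotate → (0.60448,-1.69841) → ×s → (0.66965,-1.88152) → (0.67,-1.88)
v4: (3,3.5) → rotate → (4.49735,1.01187) → ×s → (4.98222,1.12096) → (4.98,1.12)

Cross-section at z=2.5: (0.20,6.76) (-0.45,3.10) (0.67,-1.88) (4.98,1.12)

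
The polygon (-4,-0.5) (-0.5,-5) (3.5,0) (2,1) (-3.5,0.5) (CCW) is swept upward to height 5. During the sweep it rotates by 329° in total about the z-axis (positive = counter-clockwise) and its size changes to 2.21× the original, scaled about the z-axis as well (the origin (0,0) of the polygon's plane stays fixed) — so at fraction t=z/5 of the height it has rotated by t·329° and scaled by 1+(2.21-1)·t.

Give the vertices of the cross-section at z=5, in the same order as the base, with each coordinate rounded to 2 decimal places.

Cross-section at z=5: (-8.15,3.61) (-6.64,-8.90) (6.63,-3.98) (4.93,-0.38) (-6.06,4.93)

t = z/height = 5/5 = 1
s = 1 + (scale-1)·z/height = 1 + (2.21-1)·5/5 = 2.210000
θ = twist·z/height = 329°·5/5 = 329.0000° = 5.742133 rad
cos θ = 0.857167, sin θ = -0.515038 (intermediates below are computed at full precision and shown rounded to 5 d.p.)
v1: (-4,-0.5) → rotate → (-3.68619,1.63157) → ×s → (-8.14648,3.60577) → (-8.15,3.61)
v2: (-0.5,-5) → rotate → (-3.00377,-4.02832) → ×s → (-6.63834,-8.90258) → (-6.64,-8.90)
v3: (3.5,0) → rotate → (3.00009,-1.80263) → ×s → (6.63019,-3.98382) → (6.63,-3.98)
v4: (2,1) → rotate → (2.22937,-0.17291) → ×s → (4.92691,-0.38213) → (4.93,-0.38)
v5: (-3.5,0.5) → rotate → (-2.74257,2.23122) → ×s → (-6.06107,4.93099) → (-6.06,4.93)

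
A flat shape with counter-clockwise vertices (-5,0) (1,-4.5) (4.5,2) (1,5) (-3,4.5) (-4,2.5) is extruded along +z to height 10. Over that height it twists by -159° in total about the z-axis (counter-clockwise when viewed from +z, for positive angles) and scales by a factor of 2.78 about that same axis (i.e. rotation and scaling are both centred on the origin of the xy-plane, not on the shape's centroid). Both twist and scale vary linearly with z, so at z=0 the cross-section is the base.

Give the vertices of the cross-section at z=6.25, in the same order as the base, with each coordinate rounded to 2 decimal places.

Cross-section at z=6.25: (1.72,10.42) (-9.72,-0.54) (2.62,-10.07) (10.08,-3.80) (10.41,4.70) (6.59,7.48)

t = z/height = 6.25/10 = 0.625
s = 1 + (scale-1)·z/height = 1 + (2.78-1)·6.25/10 = 2.112500
θ = twist·z/height = -159°·6.25/10 = -99.3750° = -1.734421 rad
cos θ = -0.162895, sin θ = -0.986643 (intermediates below are computed at full precision and shown rounded to 5 d.p.)
v1: (-5,0) → rotate → (0.81448,4.93322) → ×s → (1.72058,10.42142) → (1.72,10.42)
v2: (1,-4.5) → rotate → (-4.60279,-0.25361) → ×s → (-9.72339,-0.53576) → (-9.72,-0.54)
v3: (4.5,2) → rotate → (1.24026,-4.76569) → ×s → (2.62004,-10.06751) → (2.62,-10.07)
v4: (1,5) → rotate → (4.77032,-1.80112) → ×s → (10.07730,-3.80487) → (10.08,-3.80)
v5: (-3,4.5) → rotate → (4.92858,2.22690) → ×s → (10.41163,4.70433) → (10.41,4.70)
v6: (-4,2.5) → rotate → (3.11819,3.53933) → ×s → (6.58718,7.47684) → (6.59,7.48)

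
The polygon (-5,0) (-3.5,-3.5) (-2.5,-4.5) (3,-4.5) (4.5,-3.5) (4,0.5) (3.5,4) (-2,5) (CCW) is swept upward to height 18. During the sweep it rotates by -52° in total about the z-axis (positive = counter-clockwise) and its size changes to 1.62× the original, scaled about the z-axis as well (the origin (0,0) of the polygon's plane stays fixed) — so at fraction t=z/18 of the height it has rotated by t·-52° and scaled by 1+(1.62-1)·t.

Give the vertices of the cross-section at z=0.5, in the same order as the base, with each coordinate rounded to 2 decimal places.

Cross-section at z=0.5: (-5.08,0.13) (-3.65,-3.47) (-2.66,-4.51) (2.94,-4.65) (4.49,-3.67) (4.08,0.41) (3.66,3.98) (-1.91,5.14)

t = z/height = 0.5/18 = 0.0277778
s = 1 + (scale-1)·z/height = 1 + (1.62-1)·0.5/18 = 1.017222
θ = twist·z/height = -52°·0.5/18 = -1.4444° = -0.025210 rad
cos θ = 0.999682, sin θ = -0.025208 (intermediates below are computed at full precision and shown rounded to 5 d.p.)
v1: (-5,0) → rotate → (-4.99841,0.12604) → ×s → (-5.08449,0.12821) → (-5.08,0.13)
v2: (-3.5,-3.5) → rotate → (-3.58711,-3.41066) → ×s → (-3.64889,-3.46940) → (-3.65,-3.47)
v3: (-2.5,-4.5) → rotate → (-2.61264,-4.43555) → ×s → (-2.65764,-4.51194) → (-2.66,-4.51)
v4: (3,-4.5) → rotate → (2.88561,-4.57419) → ×s → (2.93531,-4.65297) → (2.94,-4.65)
v5: (4.5,-3.5) → rotate → (4.41034,-3.61232) → ×s → (4.48630,-3.67453) → (4.49,-3.67)
v6: (4,0.5) → rotate → (4.01133,0.39901) → ×s → (4.08042,0.40588) → (4.08,0.41)
v7: (3.5,4) → rotate → (3.59972,3.91050) → ×s → (3.66171,3.97785) → (3.66,3.98)
v8: (-2,5) → rotate → (-1.87333,5.04883) → ×s → (-1.90559,5.13578) → (-1.91,5.14)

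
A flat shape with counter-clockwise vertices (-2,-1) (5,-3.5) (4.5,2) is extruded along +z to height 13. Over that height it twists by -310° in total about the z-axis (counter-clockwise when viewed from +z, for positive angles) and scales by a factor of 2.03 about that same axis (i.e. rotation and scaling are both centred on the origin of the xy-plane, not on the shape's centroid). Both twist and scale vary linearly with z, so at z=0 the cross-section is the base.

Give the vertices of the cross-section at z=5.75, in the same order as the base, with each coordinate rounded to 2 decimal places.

Cross-section at z=5.75: (1.14,3.05) (-8.80,-1.22) (-2.82,-6.59)

t = z/height = 5.75/13 = 0.442308
s = 1 + (scale-1)·z/height = 1 + (2.03-1)·5.75/13 = 1.455577
θ = twist·z/height = -310°·5.75/13 = -137.1154° = -2.393115 rad
cos θ = -0.732726, sin θ = -0.680524 (intermediates below are computed at full precision and shown rounded to 5 d.p.)
v1: (-2,-1) → rotate → (0.78493,2.09377) → ×s → (1.14252,3.04765) → (1.14,3.05)
v2: (5,-3.5) → rotate → (-6.04546,-0.83808) → ×s → (-8.79964,-1.21989) → (-8.80,-1.22)
v3: (4.5,2) → rotate → (-1.93622,-4.52781) → ×s → (-2.81831,-6.59058) → (-2.82,-6.59)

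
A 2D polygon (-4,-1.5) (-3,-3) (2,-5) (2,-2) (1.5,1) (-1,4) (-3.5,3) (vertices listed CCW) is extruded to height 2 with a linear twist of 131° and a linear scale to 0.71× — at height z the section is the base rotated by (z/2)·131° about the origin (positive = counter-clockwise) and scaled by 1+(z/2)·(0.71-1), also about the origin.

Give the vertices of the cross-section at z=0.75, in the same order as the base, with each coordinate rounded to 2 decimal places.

Cross-section at z=0.75: (-1.32,-3.57) (0.27,-3.77) (4.54,-1.57) (2.51,0.18) (0.20,1.59) (-3.28,1.66) (-4.06,-0.61)

t = z/height = 0.75/2 = 0.375
s = 1 + (scale-1)·z/height = 1 + (0.71-1)·0.75/2 = 0.891250
θ = twist·z/height = 131°·0.75/2 = 49.1250° = 0.857393 rad
cos θ = 0.654411, sin θ = 0.756139 (intermediates below are computed at full precision and shown rounded to 5 d.p.)
v1: (-4,-1.5) → rotate → (-1.48344,-4.00617) → ×s → (-1.32211,-3.57050) → (-1.32,-3.57)
v2: (-3,-3) → rotate → (0.30518,-4.23165) → ×s → (0.27200,-3.77146) → (0.27,-3.77)
v3: (2,-5) → rotate → (5.08952,-1.75978) → ×s → (4.53603,-1.56840) → (4.54,-1.57)
v4: (2,-2) → rotate → (2.82110,0.20346) → ×s → (2.51431,0.18133) → (2.51,0.18)
v5: (1.5,1) → rotate → (0.22548,1.78862) → ×s → (0.20096,1.59411) → (0.20,1.59)
v6: (-1,4) → rotate → (-3.67897,1.86150) → ×s → (-3.27888,1.65907) → (-3.28,1.66)
v7: (-3.5,3) → rotate → (-4.55886,-0.68325) → ×s → (-4.06308,-0.60895) → (-4.06,-0.61)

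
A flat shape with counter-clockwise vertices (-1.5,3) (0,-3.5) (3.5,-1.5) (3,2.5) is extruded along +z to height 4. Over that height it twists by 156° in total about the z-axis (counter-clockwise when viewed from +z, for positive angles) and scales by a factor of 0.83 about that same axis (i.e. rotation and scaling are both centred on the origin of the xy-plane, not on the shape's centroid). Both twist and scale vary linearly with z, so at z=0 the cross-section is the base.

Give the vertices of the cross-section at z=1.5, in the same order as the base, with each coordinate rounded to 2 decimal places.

t = z/height = 1.5/4 = 0.375
s = 1 + (scale-1)·z/height = 1 + (0.83-1)·1.5/4 = 0.936250
θ = twist·z/height = 156°·1.5/4 = 58.5000° = 1.021018 rad
cos θ = 0.522499, sin θ = 0.852640 (intermediates below are computed at full precision and shown rounded to 5 d.p.)
v1: (-1.5,3) → rotate → (-3.34167,0.28854) → ×s → (-3.12864,0.27014) → (-3.13,0.27)
v2: (0,-3.5) → rotate → (2.98424,-1.82874) → ×s → (2.79400,-1.71216) → (2.79,-1.71)
v3: (3.5,-1.5) → rotate → (3.10771,2.20049) → ×s → (2.90959,2.06021) → (2.91,2.06)
v4: (3,2.5) → rotate → (-0.56410,3.86417) → ×s → (-0.52814,3.61783) → (-0.53,3.62)

Cross-section at z=1.5: (-3.13,0.27) (2.79,-1.71) (2.91,2.06) (-0.53,3.62)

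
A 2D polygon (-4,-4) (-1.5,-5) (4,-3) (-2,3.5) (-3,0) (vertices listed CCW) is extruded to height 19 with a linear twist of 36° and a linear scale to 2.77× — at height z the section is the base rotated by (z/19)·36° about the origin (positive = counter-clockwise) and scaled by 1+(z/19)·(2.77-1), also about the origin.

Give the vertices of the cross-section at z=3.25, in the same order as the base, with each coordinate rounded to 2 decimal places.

Cross-section at z=3.25: (-4.62,-5.74) (-1.24,-6.69) (5.60,-3.33) (-3.08,4.25) (-3.89,-0.42)

t = z/height = 3.25/19 = 0.171053
s = 1 + (scale-1)·z/height = 1 + (2.77-1)·3.25/19 = 1.302763
θ = twist·z/height = 36°·3.25/19 = 6.1579° = 0.107476 rad
cos θ = 0.994230, sin θ = 0.107269 (intermediates below are computed at full precision and shown rounded to 5 d.p.)
v1: (-4,-4) → rotate → (-3.54785,-4.40600) → ×s → (-4.62200,-5.73997) → (-4.62,-5.74)
v2: (-1.5,-5) → rotate → (-0.95500,-5.13205) → ×s → (-1.24414,-6.68585) → (-1.24,-6.69)
v3: (4,-3) → rotate → (4.29873,-2.55362) → ×s → (5.60022,-3.32676) → (5.60,-3.33)
v4: (-2,3.5) → rotate → (-2.36390,3.26527) → ×s → (-3.07960,4.25387) → (-3.08,4.25)
v5: (-3,0) → rotate → (-2.98269,-0.32181) → ×s → (-3.88574,-0.41924) → (-3.89,-0.42)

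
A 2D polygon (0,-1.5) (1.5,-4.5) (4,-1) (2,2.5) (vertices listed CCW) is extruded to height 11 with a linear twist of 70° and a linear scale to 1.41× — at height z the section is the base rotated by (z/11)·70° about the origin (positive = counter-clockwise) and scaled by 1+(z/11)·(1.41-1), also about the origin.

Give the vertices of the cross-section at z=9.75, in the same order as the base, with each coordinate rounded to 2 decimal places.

Cross-section at z=9.75: (1.81,-0.96) (6.38,-1.07) (3.76,4.18) (-1.73,4.01)

t = z/height = 9.75/11 = 0.886364
s = 1 + (scale-1)·z/height = 1 + (1.41-1)·9.75/11 = 1.363409
θ = twist·z/height = 70°·9.75/11 = 62.0455° = 1.082897 rad
cos θ = 0.468771, sin θ = 0.883320 (intermediates below are computed at full precision and shown rounded to 5 d.p.)
v1: (0,-1.5) → rotate → (1.32498,-0.70316) → ×s → (1.80649,-0.95869) → (1.81,-0.96)
v2: (1.5,-4.5) → rotate → (4.67810,-0.78449) → ×s → (6.37816,-1.06958) → (6.38,-1.07)
v3: (4,-1) → rotate → (2.75840,3.06451) → ×s → (3.76083,4.17818) → (3.76,4.18)
v4: (2,2.5) → rotate → (-1.27076,2.93857) → ×s → (-1.73256,4.00647) → (-1.73,4.01)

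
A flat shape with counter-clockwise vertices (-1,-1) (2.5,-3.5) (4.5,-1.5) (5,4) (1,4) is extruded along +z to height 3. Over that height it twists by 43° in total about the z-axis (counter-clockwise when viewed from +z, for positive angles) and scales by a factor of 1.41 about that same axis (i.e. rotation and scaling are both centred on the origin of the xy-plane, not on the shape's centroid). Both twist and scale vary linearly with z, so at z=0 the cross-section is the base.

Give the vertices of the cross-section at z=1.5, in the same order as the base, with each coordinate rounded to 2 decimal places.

t = z/height = 1.5/3 = 0.5
s = 1 + (scale-1)·z/height = 1 + (1.41-1)·1.5/3 = 1.205000
θ = twist·z/height = 43°·1.5/3 = 21.5000° = 0.375246 rad
cos θ = 0.930418, sin θ = 0.366501 (intermediates below are computed at full precision and shown rounded to 5 d.p.)
v1: (-1,-1) → rotate → (-0.56392,-1.29692) → ×s → (-0.67952,-1.56279) → (-0.68,-1.56)
v2: (2.5,-3.5) → rotate → (3.60880,-2.34021) → ×s → (4.34860,-2.81995) → (4.35,-2.82)
v3: (4.5,-1.5) → rotate → (4.73663,0.25363) → ×s → (5.70764,0.30562) → (5.71,0.31)
v4: (5,4) → rotate → (3.18608,5.55418) → ×s → (3.83923,6.69278) → (3.84,6.69)
v5: (1,4) → rotate → (-0.53559,4.08817) → ×s → (-0.64538,4.92625) → (-0.65,4.93)

Cross-section at z=1.5: (-0.68,-1.56) (4.35,-2.82) (5.71,0.31) (3.84,6.69) (-0.65,4.93)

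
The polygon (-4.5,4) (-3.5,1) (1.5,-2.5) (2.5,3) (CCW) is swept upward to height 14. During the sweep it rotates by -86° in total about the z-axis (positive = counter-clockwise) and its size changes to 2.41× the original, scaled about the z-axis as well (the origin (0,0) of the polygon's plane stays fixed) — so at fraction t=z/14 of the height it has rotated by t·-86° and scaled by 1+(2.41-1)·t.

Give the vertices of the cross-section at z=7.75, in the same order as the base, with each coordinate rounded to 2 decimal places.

t = z/height = 7.75/14 = 0.553571
s = 1 + (scale-1)·z/height = 1 + (2.41-1)·7.75/14 = 1.780536
θ = twist·z/height = -86°·7.75/14 = -47.6071° = -0.830901 rad
cos θ = 0.674210, sin θ = -0.738539 (intermediates below are computed at full precision and shown rounded to 5 d.p.)
v1: (-4.5,4) → rotate → (-0.07979,6.02027) → ×s → (-0.14207,10.71930) → (-0.14,10.72)
v2: (-3.5,1) → rotate → (-1.62120,3.25910) → ×s → (-2.88660,5.80294) → (-2.89,5.80)
v3: (1.5,-2.5) → rotate → (-0.83503,-2.79333) → ×s → (-1.48681,-4.97363) → (-1.49,-4.97)
v4: (2.5,3) → rotate → (3.90114,0.17628) → ×s → (6.94613,0.31388) → (6.95,0.31)

Cross-section at z=7.75: (-0.14,10.72) (-2.89,5.80) (-1.49,-4.97) (6.95,0.31)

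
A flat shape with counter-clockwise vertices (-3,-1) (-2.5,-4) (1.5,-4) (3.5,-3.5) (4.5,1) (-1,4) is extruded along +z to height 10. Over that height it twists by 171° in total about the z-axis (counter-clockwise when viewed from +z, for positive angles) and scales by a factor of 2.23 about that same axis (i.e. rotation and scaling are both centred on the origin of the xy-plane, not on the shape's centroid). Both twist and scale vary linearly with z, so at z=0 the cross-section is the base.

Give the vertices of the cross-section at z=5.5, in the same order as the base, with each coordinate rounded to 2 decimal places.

t = z/height = 5.5/10 = 0.55
s = 1 + (scale-1)·z/height = 1 + (2.23-1)·5.5/10 = 1.676500
θ = twist·z/height = 171°·5.5/10 = 94.0500° = 1.641482 rad
cos θ = -0.070627, sin θ = 0.997503 (intermediates below are computed at full precision and shown rounded to 5 d.p.)
v1: (-3,-1) → rotate → (1.20938,-2.92188) → ×s → (2.02753,-4.89853) → (2.03,-4.90)
v2: (-2.5,-4) → rotate → (4.16658,-2.21125) → ×s → (6.98527,-3.70716) → (6.99,-3.71)
v3: (1.5,-4) → rotate → (3.88407,1.77876) → ×s → (6.51164,2.98209) → (6.51,2.98)
v4: (3.5,-3.5) → rotate → (3.24407,3.73845) → ×s → (5.43868,6.26752) → (5.44,6.27)
v5: (4.5,1) → rotate → (-1.31532,4.41814) → ×s → (-2.20514,7.40700) → (-2.21,7.41)
v6: (-1,4) → rotate → (-3.91938,-1.28001) → ×s → (-6.57085,-2.14594) → (-6.57,-2.15)

Cross-section at z=5.5: (2.03,-4.90) (6.99,-3.71) (6.51,2.98) (5.44,6.27) (-2.21,7.41) (-6.57,-2.15)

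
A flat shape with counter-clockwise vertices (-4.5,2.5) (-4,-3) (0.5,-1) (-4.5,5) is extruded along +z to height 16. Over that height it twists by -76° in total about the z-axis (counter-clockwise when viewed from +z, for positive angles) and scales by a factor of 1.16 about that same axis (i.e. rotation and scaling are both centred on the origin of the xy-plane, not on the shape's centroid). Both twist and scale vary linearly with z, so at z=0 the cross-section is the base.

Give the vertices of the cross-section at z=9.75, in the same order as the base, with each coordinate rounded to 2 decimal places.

t = z/height = 9.75/16 = 0.609375
s = 1 + (scale-1)·z/height = 1 + (1.16-1)·9.75/16 = 1.097500
θ = twist·z/height = -76°·9.75/16 = -46.3125° = -0.808306 rad
cos θ = 0.690725, sin θ = -0.723118 (intermediates below are computed at full precision and shown rounded to 5 d.p.)
v1: (-4.5,2.5) → rotate → (-1.30047,4.98084) → ×s → (-1.42726,5.46647) → (-1.43,5.47)
v2: (-4,-3) → rotate → (-4.93225,0.82030) → ×s → (-5.41315,0.90028) → (-5.41,0.90)
v3: (0.5,-1) → rotate → (-0.37776,-1.05228) → ×s → (-0.41459,-1.15488) → (-0.41,-1.15)
v4: (-4.5,5) → rotate → (0.50733,6.70765) → ×s → (0.55679,7.36165) → (0.56,7.36)

Cross-section at z=9.75: (-1.43,5.47) (-5.41,0.90) (-0.41,-1.15) (0.56,7.36)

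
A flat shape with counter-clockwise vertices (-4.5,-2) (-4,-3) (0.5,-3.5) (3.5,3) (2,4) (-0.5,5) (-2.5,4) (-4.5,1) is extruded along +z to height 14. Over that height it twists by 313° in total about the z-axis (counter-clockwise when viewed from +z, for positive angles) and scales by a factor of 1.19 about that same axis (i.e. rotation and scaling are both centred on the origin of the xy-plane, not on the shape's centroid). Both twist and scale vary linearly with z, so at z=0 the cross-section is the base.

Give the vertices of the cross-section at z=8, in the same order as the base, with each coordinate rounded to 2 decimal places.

t = z/height = 8/14 = 0.571429
s = 1 + (scale-1)·z/height = 1 + (1.19-1)·8/14 = 1.108571
θ = twist·z/height = 313°·8/14 = 178.8571° = 3.121646 rad
cos θ = -0.999801, sin θ = 0.019945 (intermediates below are computed at full precision and shown rounded to 5 d.p.)
v1: (-4.5,-2) → rotate → (4.53900,1.90985) → ×s → (5.03180,2.11720) → (5.03,2.12)
v2: (-4,-3) → rotate → (4.05904,2.91962) → ×s → (4.49974,3.23661) → (4.50,3.24)
v3: (0.5,-3.5) → rotate → (-0.43009,3.50928) → ×s → (-0.47679,3.89028) → (-0.48,3.89)
v4: (3.5,3) → rotate → (-3.55914,-2.92959) → ×s → (-3.94556,-3.24766) → (-3.95,-3.25)
v5: (2,4) → rotate → (-2.07938,-3.95931) → ×s → (-2.30514,-4.38918) → (-2.31,-4.39)
v6: (-0.5,5) → rotate → (0.40017,-5.00898) → ×s → (0.44362,-5.55281) → (0.44,-5.55)
v7: (-2.5,4) → rotate → (2.41972,-4.04907) → ×s → (2.68243,-4.48868) → (2.68,-4.49)
v8: (-4.5,1) → rotate → (4.47916,-1.08955) → ×s → (4.96547,-1.20785) → (4.97,-1.21)

Cross-section at z=8: (5.03,2.12) (4.50,3.24) (-0.48,3.89) (-3.95,-3.25) (-2.31,-4.39) (0.44,-5.55) (2.68,-4.49) (4.97,-1.21)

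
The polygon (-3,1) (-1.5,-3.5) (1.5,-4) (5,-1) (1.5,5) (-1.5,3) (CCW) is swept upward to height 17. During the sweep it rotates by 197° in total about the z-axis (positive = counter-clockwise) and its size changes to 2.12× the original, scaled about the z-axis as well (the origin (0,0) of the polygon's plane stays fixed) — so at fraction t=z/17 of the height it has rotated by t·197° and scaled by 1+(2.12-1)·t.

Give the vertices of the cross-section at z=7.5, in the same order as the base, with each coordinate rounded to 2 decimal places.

t = z/height = 7.5/17 = 0.441176
s = 1 + (scale-1)·z/height = 1 + (2.12-1)·7.5/17 = 1.494118
θ = twist·z/height = 197°·7.5/17 = 86.9118° = 1.516896 rad
cos θ = 0.053874, sin θ = 0.998548 (intermediates below are computed at full precision and shown rounded to 5 d.p.)
v1: (-3,1) → rotate → (-1.16017,-2.94177) → ×s → (-1.73343,-4.39535) → (-1.73,-4.40)
v2: (-1.5,-3.5) → rotate → (3.41411,-1.68638) → ×s → (5.10108,-2.51965) → (5.10,-2.52)
v3: (1.5,-4) → rotate → (4.07500,1.28233) → ×s → (6.08853,1.91595) → (6.09,1.92)
v4: (5,-1) → rotate → (1.26792,4.93886) → ×s → (1.89442,7.37925) → (1.89,7.38)
v5: (1.5,5) → rotate → (-4.91193,1.76719) → ×s → (-7.33900,2.64039) → (-7.34,2.64)
v6: (-1.5,3) → rotate → (-3.07645,-1.33620) → ×s → (-4.59658,-1.99644) → (-4.60,-2.00)

Cross-section at z=7.5: (-1.73,-4.40) (5.10,-2.52) (6.09,1.92) (1.89,7.38) (-7.34,2.64) (-4.60,-2.00)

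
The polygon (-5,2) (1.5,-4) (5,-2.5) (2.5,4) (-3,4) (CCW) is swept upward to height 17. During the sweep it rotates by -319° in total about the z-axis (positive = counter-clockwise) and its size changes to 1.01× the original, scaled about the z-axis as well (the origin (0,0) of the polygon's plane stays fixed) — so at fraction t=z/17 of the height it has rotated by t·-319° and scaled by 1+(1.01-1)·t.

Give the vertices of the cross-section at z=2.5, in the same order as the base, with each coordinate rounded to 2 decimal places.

t = z/height = 2.5/17 = 0.147059
s = 1 + (scale-1)·z/height = 1 + (1.01-1)·2.5/17 = 1.001471
θ = twist·z/height = -319°·2.5/17 = -46.9118° = -0.818765 rad
cos θ = 0.683124, sin θ = -0.730303 (intermediates below are computed at full precision and shown rounded to 5 d.p.)
v1: (-5,2) → rotate → (-1.95501,5.01776) → ×s → (-1.95789,5.02514) → (-1.96,5.03)
v2: (1.5,-4) → rotate → (-1.89652,-3.82795) → ×s → (-1.89931,-3.83358) → (-1.90,-3.83)
v3: (5,-2.5) → rotate → (1.58986,-5.35932) → ×s → (1.59220,-5.36720) → (1.59,-5.37)
v4: (2.5,4) → rotate → (4.62902,0.90674) → ×s → (4.63583,0.90807) → (4.64,0.91)
v5: (-3,4) → rotate → (0.87184,4.92340) → ×s → (0.87312,4.93064) → (0.87,4.93)

Cross-section at z=2.5: (-1.96,5.03) (-1.90,-3.83) (1.59,-5.37) (4.64,0.91) (0.87,4.93)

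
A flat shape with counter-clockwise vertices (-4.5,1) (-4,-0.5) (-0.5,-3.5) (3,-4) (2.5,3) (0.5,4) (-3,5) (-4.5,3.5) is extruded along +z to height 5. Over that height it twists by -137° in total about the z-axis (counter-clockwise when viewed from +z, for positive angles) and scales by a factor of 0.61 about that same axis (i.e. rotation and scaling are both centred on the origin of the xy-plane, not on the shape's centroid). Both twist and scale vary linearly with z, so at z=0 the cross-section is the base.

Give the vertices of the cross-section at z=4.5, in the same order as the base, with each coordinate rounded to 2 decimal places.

Cross-section at z=4.5: (2.15,2.08) (1.15,2.35) (-1.72,1.52) (-3.24,-0.20) (0.74,-2.43) (1.99,-1.70) (3.78,-0.15) (3.50,1.19)

t = z/height = 4.5/5 = 0.9
s = 1 + (scale-1)·z/height = 1 + (0.61-1)·4.5/5 = 0.649000
θ = twist·z/height = -137°·4.5/5 = -123.3000° = -2.151991 rad
cos θ = -0.549023, sin θ = -0.835807 (intermediates below are computed at full precision and shown rounded to 5 d.p.)
v1: (-4.5,1) → rotate → (3.30641,3.21211) → ×s → (2.14586,2.08466) → (2.15,2.08)
v2: (-4,-0.5) → rotate → (1.77819,3.61774) → ×s → (1.15404,2.34791) → (1.15,2.35)
v3: (-0.5,-3.5) → rotate → (-2.65081,2.33948) → ×s → (-1.72038,1.51832) → (-1.72,1.52)
v4: (3,-4) → rotate → (-4.99030,-0.31133) → ×s → (-3.23870,-0.20205) → (-3.24,-0.20)
v5: (2.5,3) → rotate → (1.13487,-3.73659) → ×s → (0.73653,-2.42504) → (0.74,-2.43)
v6: (0.5,4) → rotate → (3.06872,-2.61399) → ×s → (1.99160,-1.69648) → (1.99,-1.70)
v7: (-3,5) → rotate → (5.82611,-0.23769) → ×s → (3.78114,-0.15426) → (3.78,-0.15)
v8: (-4.5,3.5) → rotate → (5.39593,1.83955) → ×s → (3.50196,1.19387) → (3.50,1.19)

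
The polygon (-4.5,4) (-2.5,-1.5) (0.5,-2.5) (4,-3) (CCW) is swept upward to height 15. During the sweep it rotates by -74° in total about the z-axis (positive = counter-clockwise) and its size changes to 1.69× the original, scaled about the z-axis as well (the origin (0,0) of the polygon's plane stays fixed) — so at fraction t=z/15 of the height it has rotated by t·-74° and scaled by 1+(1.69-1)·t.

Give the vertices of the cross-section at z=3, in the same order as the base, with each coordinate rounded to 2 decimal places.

t = z/height = 3/15 = 0.2
s = 1 + (scale-1)·z/height = 1 + (1.69-1)·3/15 = 1.138000
θ = twist·z/height = -74°·3/15 = -14.8000° = -0.258309 rad
cos θ = 0.966823, sin θ = -0.255446 (intermediates below are computed at full precision and shown rounded to 5 d.p.)
v1: (-4.5,4) → rotate → (-3.32892,5.01680) → ×s → (-3.78831,5.70912) → (-3.79,5.71)
v2: (-2.5,-1.5) → rotate → (-2.80023,-0.81162) → ×s → (-3.18666,-0.92362) → (-3.19,-0.92)
v3: (0.5,-2.5) → rotate → (-0.15520,-2.54478) → ×s → (-0.17662,-2.89596) → (-0.18,-2.90)
v4: (4,-3) → rotate → (3.10096,-3.92225) → ×s → (3.52889,-4.46352) → (3.53,-4.46)

Cross-section at z=3: (-3.79,5.71) (-3.19,-0.92) (-0.18,-2.90) (3.53,-4.46)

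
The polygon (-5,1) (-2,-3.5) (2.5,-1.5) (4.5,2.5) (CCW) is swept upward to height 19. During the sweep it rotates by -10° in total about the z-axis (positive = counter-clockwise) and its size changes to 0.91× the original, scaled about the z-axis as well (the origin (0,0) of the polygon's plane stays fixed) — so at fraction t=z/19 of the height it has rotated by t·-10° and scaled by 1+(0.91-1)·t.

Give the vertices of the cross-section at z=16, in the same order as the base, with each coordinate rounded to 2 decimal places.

t = z/height = 16/19 = 0.842105
s = 1 + (scale-1)·z/height = 1 + (0.91-1)·16/19 = 0.924211
θ = twist·z/height = -10°·16/19 = -8.4211° = -0.146975 rad
cos θ = 0.989219, sin θ = -0.146447 (intermediates below are computed at full precision and shown rounded to 5 d.p.)
v1: (-5,1) → rotate → (-4.79965,1.72145) → ×s → (-4.43588,1.59098) → (-4.44,1.59)
v2: (-2,-3.5) → rotate → (-2.49100,-3.16937) → ×s → (-2.30221,-2.92917) → (-2.30,-2.93)
v3: (2.5,-1.5) → rotate → (2.25338,-1.84994) → ×s → (2.08259,-1.70974) → (2.08,-1.71)
v4: (4.5,2.5) → rotate → (4.81760,1.81404) → ×s → (4.45248,1.67655) → (4.45,1.68)

Cross-section at z=16: (-4.44,1.59) (-2.30,-2.93) (2.08,-1.71) (4.45,1.68)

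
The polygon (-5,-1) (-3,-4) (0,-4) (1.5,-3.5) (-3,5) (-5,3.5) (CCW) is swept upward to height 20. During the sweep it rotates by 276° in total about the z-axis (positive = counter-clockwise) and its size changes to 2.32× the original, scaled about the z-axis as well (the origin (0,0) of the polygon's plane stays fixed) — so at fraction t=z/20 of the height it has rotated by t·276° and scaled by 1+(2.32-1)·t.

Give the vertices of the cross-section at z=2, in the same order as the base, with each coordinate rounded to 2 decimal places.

t = z/height = 2/20 = 0.1
s = 1 + (scale-1)·z/height = 1 + (2.32-1)·2/20 = 1.132000
θ = twist·z/height = 276°·2/20 = 27.6000° = 0.481711 rad
cos θ = 0.886204, sin θ = 0.463296 (intermediates below are computed at full precision and shown rounded to 5 d.p.)
v1: (-5,-1) → rotate → (-3.96772,-3.20268) → ×s → (-4.49146,-3.62544) → (-4.49,-3.63)
v2: (-3,-4) → rotate → (-0.80543,-4.93470) → ×s → (-0.91174,-5.58608) → (-0.91,-5.59)
v3: (0,-4) → rotate → (1.85318,-3.54481) → ×s → (2.09780,-4.01273) → (2.10,-4.01)
v4: (1.5,-3.5) → rotate → (2.95084,-2.40677) → ×s → (3.34035,-2.72446) → (3.34,-2.72)
v5: (-3,5) → rotate → (-4.97509,3.04113) → ×s → (-5.63180,3.44256) → (-5.63,3.44)
v6: (-5,3.5) → rotate → (-6.05255,0.78523) → ×s → (-6.85149,0.88888) → (-6.85,0.89)

Cross-section at z=2: (-4.49,-3.63) (-0.91,-5.59) (2.10,-4.01) (3.34,-2.72) (-5.63,3.44) (-6.85,0.89)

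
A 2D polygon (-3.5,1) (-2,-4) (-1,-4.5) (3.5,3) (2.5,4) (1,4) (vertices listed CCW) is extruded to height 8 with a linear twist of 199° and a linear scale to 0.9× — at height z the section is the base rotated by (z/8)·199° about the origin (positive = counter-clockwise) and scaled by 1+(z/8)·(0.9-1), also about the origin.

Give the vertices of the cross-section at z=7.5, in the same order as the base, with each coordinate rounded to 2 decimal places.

t = z/height = 7.5/8 = 0.9375
s = 1 + (scale-1)·z/height = 1 + (0.9-1)·7.5/8 = 0.906250
θ = twist·z/height = 199°·7.5/8 = 186.5625° = 3.256130 rad
cos θ = -0.993448, sin θ = -0.114287 (intermediates below are computed at full precision and shown rounded to 5 d.p.)
v1: (-3.5,1) → rotate → (3.59135,-0.59344) → ×s → (3.25466,-0.53781) → (3.25,-0.54)
v2: (-2,-4) → rotate → (1.52975,4.20237) → ×s → (1.38633,3.80839) → (1.39,3.81)
v3: (-1,-4.5) → rotate → (0.47916,4.58480) → ×s → (0.43424,4.15498) → (0.43,4.15)
v4: (3.5,3) → rotate → (-3.13421,-3.38035) → ×s → (-2.84037,-3.06344) → (-2.84,-3.06)
v5: (2.5,4) → rotate → (-2.02647,-4.25951) → ×s → (-1.83649,-3.86018) → (-1.84,-3.86)
v6: (1,4) → rotate → (-0.53630,-4.08808) → ×s → (-0.48602,-3.70482) → (-0.49,-3.70)

Cross-section at z=7.5: (3.25,-0.54) (1.39,3.81) (0.43,4.15) (-2.84,-3.06) (-1.84,-3.86) (-0.49,-3.70)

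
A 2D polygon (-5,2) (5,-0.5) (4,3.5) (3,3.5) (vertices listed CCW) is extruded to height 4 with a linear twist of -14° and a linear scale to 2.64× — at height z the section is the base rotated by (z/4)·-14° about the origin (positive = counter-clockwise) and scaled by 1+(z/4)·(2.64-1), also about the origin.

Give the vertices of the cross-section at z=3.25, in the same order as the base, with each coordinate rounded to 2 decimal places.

t = z/height = 3.25/4 = 0.8125
s = 1 + (scale-1)·z/height = 1 + (2.64-1)·3.25/4 = 2.332500
θ = twist·z/height = -14°·3.25/4 = -11.3750° = -0.198531 rad
cos θ = 0.980357, sin θ = -0.197230 (intermediates below are computed at full precision and shown rounded to 5 d.p.)
v1: (-5,2) → rotate → (-4.50733,2.94686) → ×s → (-10.51334,6.87356) → (-10.51,6.87)
v2: (5,-0.5) → rotate → (4.80317,-1.47633) → ×s → (11.20340,-3.44353) → (11.20,-3.44)
v3: (4,3.5) → rotate → (4.61173,2.64233) → ×s → (10.75687,6.16324) → (10.76,6.16)
v4: (3,3.5) → rotate → (3.63138,2.83956) → ×s → (8.47018,6.62328) → (8.47,6.62)

Cross-section at z=3.25: (-10.51,6.87) (11.20,-3.44) (10.76,6.16) (8.47,6.62)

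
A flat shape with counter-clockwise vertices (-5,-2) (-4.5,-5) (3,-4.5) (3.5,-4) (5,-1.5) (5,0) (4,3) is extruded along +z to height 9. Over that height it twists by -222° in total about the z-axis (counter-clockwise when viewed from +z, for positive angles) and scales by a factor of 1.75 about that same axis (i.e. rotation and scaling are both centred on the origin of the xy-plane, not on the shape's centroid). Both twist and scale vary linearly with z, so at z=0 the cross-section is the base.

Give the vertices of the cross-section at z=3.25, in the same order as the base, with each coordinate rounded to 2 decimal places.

t = z/height = 3.25/9 = 0.361111
s = 1 + (scale-1)·z/height = 1 + (1.75-1)·3.25/9 = 1.270833
θ = twist·z/height = -222°·3.25/9 = -80.1667° = -1.399172 rad
cos θ = 0.170783, sin θ = -0.985309 (intermediates below are computed at full precision and shown rounded to 5 d.p.)
v1: (-5,-2) → rotate → (-2.82453,4.58498) → ×s → (-3.58951,5.82674) → (-3.59,5.83)
v2: (-4.5,-5) → rotate → (-5.69507,3.57998) → ×s → (-7.23748,4.54955) → (-7.24,4.55)
v3: (3,-4.5) → rotate → (-3.92154,-3.72445) → ×s → (-4.98362,-4.73315) → (-4.98,-4.73)
v4: (3.5,-4) → rotate → (-3.34350,-4.13171) → ×s → (-4.24903,-5.25072) → (-4.25,-5.25)
v5: (5,-1.5) → rotate → (-0.62405,-5.18272) → ×s → (-0.79306,-6.58637) → (-0.79,-6.59)
v6: (5,0) → rotate → (0.85391,-4.92654) → ×s → (1.08518,-6.26082) → (1.09,-6.26)
v7: (4,3) → rotate → (3.63906,-3.42889) → ×s → (4.62464,-4.35754) → (4.62,-4.36)

Cross-section at z=3.25: (-3.59,5.83) (-7.24,4.55) (-4.98,-4.73) (-4.25,-5.25) (-0.79,-6.59) (1.09,-6.26) (4.62,-4.36)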